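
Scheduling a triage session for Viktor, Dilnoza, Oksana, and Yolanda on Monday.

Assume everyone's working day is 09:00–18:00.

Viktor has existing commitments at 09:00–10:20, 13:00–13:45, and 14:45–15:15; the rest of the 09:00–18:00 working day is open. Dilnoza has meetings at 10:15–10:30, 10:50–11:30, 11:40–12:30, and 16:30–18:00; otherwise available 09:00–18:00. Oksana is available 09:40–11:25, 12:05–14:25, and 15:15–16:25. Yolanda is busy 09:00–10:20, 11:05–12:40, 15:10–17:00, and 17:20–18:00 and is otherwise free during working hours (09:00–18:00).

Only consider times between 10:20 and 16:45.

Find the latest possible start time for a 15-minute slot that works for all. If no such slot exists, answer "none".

Viktor free within 09:00–18:00: 10:20–13:00, 13:45–14:45, 15:15–18:00.
Dilnoza free within 09:00–18:00: 09:00–10:15, 10:30–10:50, 11:30–11:40, 12:30–16:30.
Yolanda free within 09:00–18:00: 10:20–11:05, 12:40–15:10, 17:00–17:20.
Viktor ∩ Dilnoza: 10:30–10:50, 11:30–11:40, 12:30–13:00, 13:45–14:45, 15:15–16:30.
Viktor ∩ Dilnoza ∩ Oksana: 10:30–10:50, 12:30–13:00, 13:45–14:25, 15:15–16:25.
Viktor ∩ Dilnoza ∩ Oksana ∩ Yolanda: 10:30–10:50, 12:40–13:00, 13:45–14:25.
Restricted to 10:20–16:45: 10:30–10:50, 12:40–13:00, 13:45–14:25.
Windows ≥ 15 min: 10:30–10:50, 12:40–13:00, 13:45–14:25.
Latest start in the last window 13:45–14:25 is 14:25 − 15 min = 14:10.

14:10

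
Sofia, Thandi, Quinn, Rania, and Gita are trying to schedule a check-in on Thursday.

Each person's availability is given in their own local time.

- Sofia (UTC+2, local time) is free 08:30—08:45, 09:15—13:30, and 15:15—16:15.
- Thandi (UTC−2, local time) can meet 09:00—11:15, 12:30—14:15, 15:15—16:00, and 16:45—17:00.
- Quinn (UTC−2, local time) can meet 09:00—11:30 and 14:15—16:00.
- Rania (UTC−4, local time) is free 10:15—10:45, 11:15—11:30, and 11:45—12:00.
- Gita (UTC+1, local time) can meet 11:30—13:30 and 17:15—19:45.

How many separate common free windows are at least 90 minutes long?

0

Sofia → UTC: 06:30–06:45, 07:15–11:30, 13:15–14:15.
Thandi → UTC: 11:00–13:15, 14:30–16:15, 17:15–18:00, 18:45–19:00.
Quinn → UTC: 11:00–13:30, 16:15–18:00.
Rania → UTC: 14:15–14:45, 15:15–15:30, 15:45–16:00.
Gita → UTC: 10:30–12:30, 16:15–18:45.
Sofia ∩ Thandi: 11:00–11:30.
Sofia ∩ Thandi ∩ Quinn: 11:00–11:30.
Sofia ∩ Thandi ∩ Quinn ∩ Rania: (none).
Sofia ∩ Thandi ∩ Quinn ∩ Rania ∩ Gita: (none).
Windows ≥ 90 min: (none).
That's 0 windows.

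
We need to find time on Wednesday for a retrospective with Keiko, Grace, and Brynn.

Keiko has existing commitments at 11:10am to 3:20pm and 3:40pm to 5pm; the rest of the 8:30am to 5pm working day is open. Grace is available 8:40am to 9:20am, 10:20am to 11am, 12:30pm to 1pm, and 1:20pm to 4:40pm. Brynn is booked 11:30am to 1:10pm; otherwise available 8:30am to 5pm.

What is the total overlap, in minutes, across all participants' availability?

100 minutes

Keiko free within 08:30–17:00: 08:30–11:10, 15:20–15:40.
Brynn free within 08:30–17:00: 08:30–11:30, 13:10–17:00.
Keiko ∩ Grace: 08:40–09:20, 10:20–11:00, 15:20–15:40.
Keiko ∩ Grace ∩ Brynn: 08:40–09:20, 10:20–11:00, 15:20–15:40.
Total common minutes: 40 + 40 + 20 = 100.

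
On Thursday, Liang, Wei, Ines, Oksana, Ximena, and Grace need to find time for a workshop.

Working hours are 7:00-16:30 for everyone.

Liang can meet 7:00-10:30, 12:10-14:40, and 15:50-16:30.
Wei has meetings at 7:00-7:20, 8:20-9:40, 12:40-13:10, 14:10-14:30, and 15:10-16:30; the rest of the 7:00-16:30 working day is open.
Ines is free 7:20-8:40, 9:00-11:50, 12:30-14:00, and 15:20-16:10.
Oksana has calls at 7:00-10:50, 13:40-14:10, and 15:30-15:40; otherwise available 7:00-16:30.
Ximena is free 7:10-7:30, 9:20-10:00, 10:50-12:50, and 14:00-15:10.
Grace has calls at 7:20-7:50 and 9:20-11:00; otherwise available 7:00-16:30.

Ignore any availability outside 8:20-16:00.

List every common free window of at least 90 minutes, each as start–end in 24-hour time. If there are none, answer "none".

Wei free within 07:00–16:30: 07:20–08:20, 09:40–12:40, 13:10–14:10, 14:30–15:10.
Oksana free within 07:00–16:30: 10:50–13:40, 14:10–15:30, 15:40–16:30.
Grace free within 07:00–16:30: 07:00–07:20, 07:50–09:20, 11:00–16:30.
Liang ∩ Wei: 07:20–08:20, 09:40–10:30, 12:10–12:40, 13:10–14:10, 14:30–14:40.
Liang ∩ Wei ∩ Ines: 07:20–08:20, 09:40–10:30, 12:30–12:40, 13:10–14:00.
Liang ∩ Wei ∩ Ines ∩ Oksana: 12:30–12:40, 13:10–13:40.
Liang ∩ Wei ∩ Ines ∩ Oksana ∩ Ximena: 12:30–12:40.
Liang ∩ Wei ∩ Ines ∩ Oksana ∩ Ximena ∩ Grace: 12:30–12:40.
Restricted to 08:20–16:00: 12:30–12:40.
Windows ≥ 90 min: (none).

none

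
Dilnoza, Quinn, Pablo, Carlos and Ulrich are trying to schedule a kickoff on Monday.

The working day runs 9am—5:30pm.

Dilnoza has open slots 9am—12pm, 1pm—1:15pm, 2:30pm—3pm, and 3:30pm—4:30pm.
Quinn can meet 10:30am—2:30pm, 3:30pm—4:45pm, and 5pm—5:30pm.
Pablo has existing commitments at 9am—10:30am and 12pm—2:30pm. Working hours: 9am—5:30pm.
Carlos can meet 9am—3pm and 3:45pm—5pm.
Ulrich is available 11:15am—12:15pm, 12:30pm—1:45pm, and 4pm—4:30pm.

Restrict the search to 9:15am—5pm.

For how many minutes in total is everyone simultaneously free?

Pablo free within 09:00–17:30: 10:30–12:00, 14:30–17:30.
Dilnoza ∩ Quinn: 10:30–12:00, 13:00–13:15, 15:30–16:30.
Dilnoza ∩ Quinn ∩ Pablo: 10:30–12:00, 15:30–16:30.
Dilnoza ∩ Quinn ∩ Pablo ∩ Carlos: 10:30–12:00, 15:45–16:30.
Dilnoza ∩ Quinn ∩ Pablo ∩ Carlos ∩ Ulrich: 11:15–12:00, 16:00–16:30.
Restricted to 09:15–17:00: 11:15–12:00, 16:00–16:30.
Total common minutes: 45 + 30 = 75.

75 minutes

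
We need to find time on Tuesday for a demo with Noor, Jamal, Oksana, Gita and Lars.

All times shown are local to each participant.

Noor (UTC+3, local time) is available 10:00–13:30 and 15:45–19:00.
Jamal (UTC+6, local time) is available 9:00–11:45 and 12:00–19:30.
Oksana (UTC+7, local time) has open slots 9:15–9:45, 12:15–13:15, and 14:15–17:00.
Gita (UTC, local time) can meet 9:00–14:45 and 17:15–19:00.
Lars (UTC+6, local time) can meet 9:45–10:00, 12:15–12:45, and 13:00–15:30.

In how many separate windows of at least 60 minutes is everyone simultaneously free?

Noor → UTC: 07:00–10:30, 12:45–16:00.
Jamal → UTC: 03:00–05:45, 06:00–13:30.
Oksana → UTC: 02:15–02:45, 05:15–06:15, 07:15–10:00.
Gita → UTC: 09:00–14:45, 17:15–19:00.
Lars → UTC: 03:45–04:00, 06:15–06:45, 07:00–09:30.
Noor ∩ Jamal: 07:00–10:30, 12:45–13:30.
Noor ∩ Jamal ∩ Oksana: 07:15–10:00.
Noor ∩ Jamal ∩ Oksana ∩ Gita: 09:00–10:00.
Noor ∩ Jamal ∩ Oksana ∩ Gita ∩ Lars: 09:00–09:30.
Windows ≥ 60 min: (none).
That's 0 windows.

0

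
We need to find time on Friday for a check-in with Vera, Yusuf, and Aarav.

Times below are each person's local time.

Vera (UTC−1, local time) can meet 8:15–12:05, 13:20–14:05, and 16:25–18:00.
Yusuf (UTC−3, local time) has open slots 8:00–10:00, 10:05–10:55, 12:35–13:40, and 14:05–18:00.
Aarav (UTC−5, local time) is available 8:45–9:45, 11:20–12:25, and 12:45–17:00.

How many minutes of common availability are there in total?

Vera → UTC: 09:15–13:05, 14:20–15:05, 17:25–19:00.
Yusuf → UTC: 11:00–13:00, 13:05–13:55, 15:35–16:40, 17:05–21:00.
Aarav → UTC: 13:45–14:45, 16:20–17:25, 17:45–22:00.
Vera ∩ Yusuf: 11:00–13:00, 17:25–19:00.
Vera ∩ Yusuf ∩ Aarav: 17:45–19:00.
Total common minutes: 75.

75 minutes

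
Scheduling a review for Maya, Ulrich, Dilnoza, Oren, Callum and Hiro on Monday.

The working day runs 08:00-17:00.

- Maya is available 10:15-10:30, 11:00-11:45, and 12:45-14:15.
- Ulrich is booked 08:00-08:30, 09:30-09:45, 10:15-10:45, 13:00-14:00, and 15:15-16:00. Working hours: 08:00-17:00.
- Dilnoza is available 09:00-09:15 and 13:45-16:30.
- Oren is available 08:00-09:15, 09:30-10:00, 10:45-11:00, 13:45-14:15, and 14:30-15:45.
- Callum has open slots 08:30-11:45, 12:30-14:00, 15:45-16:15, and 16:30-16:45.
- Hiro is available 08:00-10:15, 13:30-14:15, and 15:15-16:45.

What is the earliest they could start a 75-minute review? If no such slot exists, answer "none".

Ulrich free within 08:00–17:00: 08:30–09:30, 09:45–10:15, 10:45–13:00, 14:00–15:15, 16:00–17:00.
Maya ∩ Ulrich: 11:00–11:45, 12:45–13:00, 14:00–14:15.
Maya ∩ Ulrich ∩ Dilnoza: 14:00–14:15.
Maya ∩ Ulrich ∩ Dilnoza ∩ Oren: 14:00–14:15.
Maya ∩ Ulrich ∩ Dilnoza ∩ Oren ∩ Callum: (none).
Maya ∩ Ulrich ∩ Dilnoza ∩ Oren ∩ Callum ∩ Hiro: (none).
Windows ≥ 75 min: (none).

none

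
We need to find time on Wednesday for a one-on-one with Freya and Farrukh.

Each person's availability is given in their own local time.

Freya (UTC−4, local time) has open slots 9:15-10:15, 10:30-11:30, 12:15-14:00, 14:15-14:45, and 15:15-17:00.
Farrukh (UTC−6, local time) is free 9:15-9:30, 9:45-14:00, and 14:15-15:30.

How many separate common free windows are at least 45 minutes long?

3

Freya → UTC: 13:15–14:15, 14:30–15:30, 16:15–18:00, 18:15–18:45, 19:15–21:00.
Farrukh → UTC: 15:15–15:30, 15:45–20:00, 20:15–21:30.
Freya ∩ Farrukh: 15:15–15:30, 16:15–18:00, 18:15–18:45, 19:15–20:00, 20:15–21:00.
Windows ≥ 45 min: 16:15–18:00, 19:15–20:00, 20:15–21:00.
That's 3 windows.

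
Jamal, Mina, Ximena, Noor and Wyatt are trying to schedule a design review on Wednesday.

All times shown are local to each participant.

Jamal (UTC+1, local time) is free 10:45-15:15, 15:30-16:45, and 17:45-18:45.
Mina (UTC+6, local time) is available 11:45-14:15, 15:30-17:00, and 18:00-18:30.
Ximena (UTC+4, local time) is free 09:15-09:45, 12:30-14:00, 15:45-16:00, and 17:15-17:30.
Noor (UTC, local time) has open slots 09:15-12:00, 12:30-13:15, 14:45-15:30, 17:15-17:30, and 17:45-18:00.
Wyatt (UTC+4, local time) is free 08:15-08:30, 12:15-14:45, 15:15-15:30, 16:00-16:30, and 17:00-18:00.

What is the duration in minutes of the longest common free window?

15 minutes

Jamal → UTC: 09:45–14:15, 14:30–15:45, 16:45–17:45.
Mina → UTC: 05:45–08:15, 09:30–11:00, 12:00–12:30.
Ximena → UTC: 05:15–05:45, 08:30–10:00, 11:45–12:00, 13:15–13:30.
Noor → UTC: 09:15–12:00, 12:30–13:15, 14:45–15:30, 17:15–17:30, 17:45–18:00.
Wyatt → UTC: 04:15–04:30, 08:15–10:45, 11:15–11:30, 12:00–12:30, 13:00–14:00.
Jamal ∩ Mina: 09:45–11:00, 12:00–12:30.
Jamal ∩ Mina ∩ Ximena: 09:45–10:00.
Jamal ∩ Mina ∩ Ximena ∩ Noor: 09:45–10:00.
Jamal ∩ Mina ∩ Ximena ∩ Noor ∩ Wyatt: 09:45–10:00.
Single common window of 15 minutes.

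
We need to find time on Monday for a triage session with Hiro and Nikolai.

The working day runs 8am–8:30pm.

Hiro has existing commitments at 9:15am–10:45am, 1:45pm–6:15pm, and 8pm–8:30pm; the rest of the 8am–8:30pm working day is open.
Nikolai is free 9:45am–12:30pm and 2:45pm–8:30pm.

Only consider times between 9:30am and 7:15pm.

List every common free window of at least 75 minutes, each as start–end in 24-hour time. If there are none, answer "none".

Hiro free within 08:00–20:30: 08:00–09:15, 10:45–13:45, 18:15–20:00.
Hiro ∩ Nikolai: 10:45–12:30, 18:15–20:00.
Restricted to 09:30–19:15: 10:45–12:30, 18:15–19:15.
Windows ≥ 75 min: 10:45–12:30.

10:45–12:30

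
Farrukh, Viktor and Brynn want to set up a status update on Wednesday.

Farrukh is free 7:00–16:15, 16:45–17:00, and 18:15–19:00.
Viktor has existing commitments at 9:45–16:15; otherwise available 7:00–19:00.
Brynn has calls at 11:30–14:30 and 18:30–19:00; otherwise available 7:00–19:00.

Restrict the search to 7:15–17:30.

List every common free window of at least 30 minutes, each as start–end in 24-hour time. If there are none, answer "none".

Viktor free within 07:00–19:00: 07:00–09:45, 16:15–19:00.
Brynn free within 07:00–19:00: 07:00–11:30, 14:30–18:30.
Farrukh ∩ Viktor: 07:00–09:45, 16:45–17:00, 18:15–19:00.
Farrukh ∩ Viktor ∩ Brynn: 07:00–09:45, 16:45–17:00, 18:15–18:30.
Restricted to 07:15–17:30: 07:15–09:45, 16:45–17:00.
Windows ≥ 30 min: 07:15–09:45.

07:15–09:45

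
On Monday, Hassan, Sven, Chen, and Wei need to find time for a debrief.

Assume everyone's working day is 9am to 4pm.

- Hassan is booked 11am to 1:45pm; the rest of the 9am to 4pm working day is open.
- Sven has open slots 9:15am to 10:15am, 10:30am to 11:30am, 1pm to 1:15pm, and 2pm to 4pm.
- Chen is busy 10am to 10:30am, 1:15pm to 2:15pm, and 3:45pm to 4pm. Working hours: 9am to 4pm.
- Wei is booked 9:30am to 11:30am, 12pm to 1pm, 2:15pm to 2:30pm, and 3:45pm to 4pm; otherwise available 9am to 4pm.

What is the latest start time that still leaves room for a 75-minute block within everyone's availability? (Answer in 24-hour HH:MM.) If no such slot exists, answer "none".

14:30

Hassan free within 09:00–16:00: 09:00–11:00, 13:45–16:00.
Chen free within 09:00–16:00: 09:00–10:00, 10:30–13:15, 14:15–15:45.
Wei free within 09:00–16:00: 09:00–09:30, 11:30–12:00, 13:00–14:15, 14:30–15:45.
Hassan ∩ Sven: 09:15–10:15, 10:30–11:00, 14:00–16:00.
Hassan ∩ Sven ∩ Chen: 09:15–10:00, 10:30–11:00, 14:15–15:45.
Hassan ∩ Sven ∩ Chen ∩ Wei: 09:15–09:30, 14:30–15:45.
Windows ≥ 75 min: 14:30–15:45.
Latest start in the last window 14:30–15:45 is 15:45 − 75 min = 14:30.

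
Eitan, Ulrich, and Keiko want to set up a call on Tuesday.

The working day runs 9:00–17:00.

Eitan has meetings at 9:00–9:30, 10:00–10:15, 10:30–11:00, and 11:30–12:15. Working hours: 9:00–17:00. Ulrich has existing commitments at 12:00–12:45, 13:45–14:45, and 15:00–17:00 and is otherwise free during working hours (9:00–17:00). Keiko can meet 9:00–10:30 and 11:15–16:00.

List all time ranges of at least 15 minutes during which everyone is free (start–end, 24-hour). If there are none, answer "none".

09:30–10:00, 10:15–10:30, 11:15–11:30, 12:45–13:45, 14:45–15:00

Eitan free within 09:00–17:00: 09:30–10:00, 10:15–10:30, 11:00–11:30, 12:15–17:00.
Ulrich free within 09:00–17:00: 09:00–12:00, 12:45–13:45, 14:45–15:00.
Eitan ∩ Ulrich: 09:30–10:00, 10:15–10:30, 11:00–11:30, 12:45–13:45, 14:45–15:00.
Eitan ∩ Ulrich ∩ Keiko: 09:30–10:00, 10:15–10:30, 11:15–11:30, 12:45–13:45, 14:45–15:00.
Windows ≥ 15 min: 09:30–10:00, 10:15–10:30, 11:15–11:30, 12:45–13:45, 14:45–15:00.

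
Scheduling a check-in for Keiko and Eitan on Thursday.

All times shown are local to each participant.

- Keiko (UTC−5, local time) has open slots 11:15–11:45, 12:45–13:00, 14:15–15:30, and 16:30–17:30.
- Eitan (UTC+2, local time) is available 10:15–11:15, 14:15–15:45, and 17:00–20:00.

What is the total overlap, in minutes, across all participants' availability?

Keiko → UTC: 16:15–16:45, 17:45–18:00, 19:15–20:30, 21:30–22:30.
Eitan → UTC: 08:15–09:15, 12:15–13:45, 15:00–18:00.
Keiko ∩ Eitan: 16:15–16:45, 17:45–18:00.
Total common minutes: 30 + 15 = 45.

45 minutes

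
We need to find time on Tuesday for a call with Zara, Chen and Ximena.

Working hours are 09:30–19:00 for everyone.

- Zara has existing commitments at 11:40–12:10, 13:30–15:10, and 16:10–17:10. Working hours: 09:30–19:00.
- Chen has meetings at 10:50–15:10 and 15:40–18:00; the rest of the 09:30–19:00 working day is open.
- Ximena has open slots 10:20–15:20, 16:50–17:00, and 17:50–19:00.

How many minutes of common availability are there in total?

100 minutes

Zara free within 09:30–19:00: 09:30–11:40, 12:10–13:30, 15:10–16:10, 17:10–19:00.
Chen free within 09:30–19:00: 09:30–10:50, 15:10–15:40, 18:00–19:00.
Zara ∩ Chen: 09:30–10:50, 15:10–15:40, 18:00–19:00.
Zara ∩ Chen ∩ Ximena: 10:20–10:50, 15:10–15:20, 18:00–19:00.
Total common minutes: 30 + 10 + 60 = 100.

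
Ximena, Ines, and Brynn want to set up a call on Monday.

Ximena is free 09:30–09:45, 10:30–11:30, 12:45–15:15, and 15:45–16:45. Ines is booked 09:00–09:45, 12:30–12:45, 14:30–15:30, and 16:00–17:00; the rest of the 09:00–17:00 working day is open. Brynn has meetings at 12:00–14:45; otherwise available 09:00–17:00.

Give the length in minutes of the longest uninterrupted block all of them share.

60 minutes

Ines free within 09:00–17:00: 09:45–12:30, 12:45–14:30, 15:30–16:00.
Brynn free within 09:00–17:00: 09:00–12:00, 14:45–17:00.
Ximena ∩ Ines: 10:30–11:30, 12:45–14:30, 15:45–16:00.
Ximena ∩ Ines ∩ Brynn: 10:30–11:30, 15:45–16:00.
Common window lengths: 60, 15 min; longest is 60.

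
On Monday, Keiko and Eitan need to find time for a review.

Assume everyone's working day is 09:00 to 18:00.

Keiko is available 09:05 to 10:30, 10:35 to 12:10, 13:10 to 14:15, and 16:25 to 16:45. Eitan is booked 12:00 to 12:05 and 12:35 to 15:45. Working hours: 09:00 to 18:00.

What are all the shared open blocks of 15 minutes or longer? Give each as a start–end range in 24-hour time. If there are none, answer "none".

Eitan free within 09:00–18:00: 09:00–12:00, 12:05–12:35, 15:45–18:00.
Keiko ∩ Eitan: 09:05–10:30, 10:35–12:00, 12:05–12:10, 16:25–16:45.
Windows ≥ 15 min: 09:05–10:30, 10:35–12:00, 16:25–16:45.

09:05–10:30, 10:35–12:00, 16:25–16:45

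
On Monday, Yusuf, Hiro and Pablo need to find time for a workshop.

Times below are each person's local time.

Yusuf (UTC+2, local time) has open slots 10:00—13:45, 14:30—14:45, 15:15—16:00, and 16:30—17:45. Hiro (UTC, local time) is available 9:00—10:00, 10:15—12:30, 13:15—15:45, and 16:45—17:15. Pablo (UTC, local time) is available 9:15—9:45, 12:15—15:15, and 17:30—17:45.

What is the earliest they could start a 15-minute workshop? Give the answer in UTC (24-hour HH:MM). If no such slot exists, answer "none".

09:15

Yusuf → UTC: 08:00–11:45, 12:30–12:45, 13:15–14:00, 14:30–15:45.
Hiro → UTC: 09:00–10:00, 10:15–12:30, 13:15–15:45, 16:45–17:15.
Pablo → UTC: 09:15–09:45, 12:15–15:15, 17:30–17:45.
Yusuf ∩ Hiro: 09:00–10:00, 10:15–11:45, 13:15–14:00, 14:30–15:45.
Yusuf ∩ Hiro ∩ Pablo: 09:15–09:45, 13:15–14:00, 14:30–15:15.
Windows ≥ 15 min: 09:15–09:45, 13:15–14:00, 14:30–15:15.
Earliest such window starts at 09:15.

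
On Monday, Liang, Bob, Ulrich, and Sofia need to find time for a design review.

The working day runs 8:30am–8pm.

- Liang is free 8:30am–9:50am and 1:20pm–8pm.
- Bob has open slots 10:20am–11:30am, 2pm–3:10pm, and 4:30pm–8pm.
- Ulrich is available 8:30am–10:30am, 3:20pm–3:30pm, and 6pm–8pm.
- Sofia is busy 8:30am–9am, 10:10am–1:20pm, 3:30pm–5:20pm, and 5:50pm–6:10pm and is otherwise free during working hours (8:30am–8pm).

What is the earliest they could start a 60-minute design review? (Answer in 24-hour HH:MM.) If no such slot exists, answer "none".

18:10

Sofia free within 08:30–20:00: 09:00–10:10, 13:20–15:30, 17:20–17:50, 18:10–20:00.
Liang ∩ Bob: 14:00–15:10, 16:30–20:00.
Liang ∩ Bob ∩ Ulrich: 18:00–20:00.
Liang ∩ Bob ∩ Ulrich ∩ Sofia: 18:10–20:00.
Windows ≥ 60 min: 18:10–20:00.
Earliest such window starts at 18:10.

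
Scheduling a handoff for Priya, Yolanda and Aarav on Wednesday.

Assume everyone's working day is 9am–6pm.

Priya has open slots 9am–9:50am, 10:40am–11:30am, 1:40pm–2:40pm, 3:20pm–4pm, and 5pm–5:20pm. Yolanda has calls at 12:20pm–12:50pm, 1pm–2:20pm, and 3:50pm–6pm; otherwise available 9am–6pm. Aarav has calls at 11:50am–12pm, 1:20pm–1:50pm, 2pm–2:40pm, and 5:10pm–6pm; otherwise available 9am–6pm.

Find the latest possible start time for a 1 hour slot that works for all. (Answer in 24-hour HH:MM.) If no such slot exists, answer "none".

none

Yolanda free within 09:00–18:00: 09:00–12:20, 12:50–13:00, 14:20–15:50.
Aarav free within 09:00–18:00: 09:00–11:50, 12:00–13:20, 13:50–14:00, 14:40–17:10.
Priya ∩ Yolanda: 09:00–09:50, 10:40–11:30, 14:20–14:40, 15:20–15:50.
Priya ∩ Yolanda ∩ Aarav: 09:00–09:50, 10:40–11:30, 15:20–15:50.
Windows ≥ 60 min: (none).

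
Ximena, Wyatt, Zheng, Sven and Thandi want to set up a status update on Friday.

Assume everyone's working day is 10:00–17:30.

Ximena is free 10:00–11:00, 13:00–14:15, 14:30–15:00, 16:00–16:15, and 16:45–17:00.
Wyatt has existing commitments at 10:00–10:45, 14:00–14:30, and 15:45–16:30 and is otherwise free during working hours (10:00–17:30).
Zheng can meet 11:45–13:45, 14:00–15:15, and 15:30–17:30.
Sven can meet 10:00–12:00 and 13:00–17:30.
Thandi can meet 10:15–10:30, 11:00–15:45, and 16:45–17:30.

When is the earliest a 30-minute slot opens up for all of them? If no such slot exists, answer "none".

13:00

Wyatt free within 10:00–17:30: 10:45–14:00, 14:30–15:45, 16:30–17:30.
Ximena ∩ Wyatt: 10:45–11:00, 13:00–14:00, 14:30–15:00, 16:45–17:00.
Ximena ∩ Wyatt ∩ Zheng: 13:00–13:45, 14:30–15:00, 16:45–17:00.
Ximena ∩ Wyatt ∩ Zheng ∩ Sven: 13:00–13:45, 14:30–15:00, 16:45–17:00.
Ximena ∩ Wyatt ∩ Zheng ∩ Sven ∩ Thandi: 13:00–13:45, 14:30–15:00, 16:45–17:00.
Windows ≥ 30 min: 13:00–13:45, 14:30–15:00.
Earliest such window starts at 13:00.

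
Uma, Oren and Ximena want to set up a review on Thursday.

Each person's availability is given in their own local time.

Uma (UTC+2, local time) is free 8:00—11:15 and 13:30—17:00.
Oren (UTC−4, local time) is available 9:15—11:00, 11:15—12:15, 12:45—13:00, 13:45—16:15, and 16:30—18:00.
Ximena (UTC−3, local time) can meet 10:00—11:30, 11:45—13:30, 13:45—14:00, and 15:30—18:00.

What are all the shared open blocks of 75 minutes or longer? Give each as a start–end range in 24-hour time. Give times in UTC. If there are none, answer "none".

Uma → UTC: 06:00–09:15, 11:30–15:00.
Oren → UTC: 13:15–15:00, 15:15–16:15, 16:45–17:00, 17:45–20:15, 20:30–22:00.
Ximena → UTC: 13:00–14:30, 14:45–16:30, 16:45–17:00, 18:30–21:00.
Uma ∩ Oren: 13:15–15:00.
Uma ∩ Oren ∩ Ximena: 13:15–14:30, 14:45–15:00.
Windows ≥ 75 min: 13:15–14:30.

13:15–14:30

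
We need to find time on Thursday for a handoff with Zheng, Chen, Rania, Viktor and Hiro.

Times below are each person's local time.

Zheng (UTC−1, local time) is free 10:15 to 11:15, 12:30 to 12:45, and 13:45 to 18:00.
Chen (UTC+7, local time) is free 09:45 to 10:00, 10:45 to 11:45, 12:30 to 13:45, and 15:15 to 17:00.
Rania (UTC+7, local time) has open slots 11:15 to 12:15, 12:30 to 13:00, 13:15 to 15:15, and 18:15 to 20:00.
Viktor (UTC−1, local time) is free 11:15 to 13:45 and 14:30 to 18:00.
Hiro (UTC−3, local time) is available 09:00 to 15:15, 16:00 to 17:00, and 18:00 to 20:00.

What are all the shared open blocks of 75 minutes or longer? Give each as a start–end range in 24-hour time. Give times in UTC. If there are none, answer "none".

none

Zheng → UTC: 11:15–12:15, 13:30–13:45, 14:45–19:00.
Chen → UTC: 02:45–03:00, 03:45–04:45, 05:30–06:45, 08:15–10:00.
Rania → UTC: 04:15–05:15, 05:30–06:00, 06:15–08:15, 11:15–13:00.
Viktor → UTC: 12:15–14:45, 15:30–19:00.
Hiro → UTC: 12:00–18:15, 19:00–20:00, 21:00–23:00.
Zheng ∩ Chen: (none).
Zheng ∩ Chen ∩ Rania: (none).
Zheng ∩ Chen ∩ Rania ∩ Viktor: (none).
Zheng ∩ Chen ∩ Rania ∩ Viktor ∩ Hiro: (none).
Windows ≥ 75 min: (none).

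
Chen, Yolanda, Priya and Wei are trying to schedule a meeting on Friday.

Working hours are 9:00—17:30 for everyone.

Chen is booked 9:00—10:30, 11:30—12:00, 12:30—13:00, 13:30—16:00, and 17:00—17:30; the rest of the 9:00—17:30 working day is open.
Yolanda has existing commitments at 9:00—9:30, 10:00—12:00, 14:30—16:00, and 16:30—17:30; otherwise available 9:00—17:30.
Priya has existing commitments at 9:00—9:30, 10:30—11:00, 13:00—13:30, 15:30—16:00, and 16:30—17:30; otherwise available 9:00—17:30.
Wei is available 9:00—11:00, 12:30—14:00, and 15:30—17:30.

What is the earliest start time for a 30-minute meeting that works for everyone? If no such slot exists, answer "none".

16:00

Chen free within 09:00–17:30: 10:30–11:30, 12:00–12:30, 13:00–13:30, 16:00–17:00.
Yolanda free within 09:00–17:30: 09:30–10:00, 12:00–14:30, 16:00–16:30.
Priya free within 09:00–17:30: 09:30–10:30, 11:00–13:00, 13:30–15:30, 16:00–16:30.
Chen ∩ Yolanda: 12:00–12:30, 13:00–13:30, 16:00–16:30.
Chen ∩ Yolanda ∩ Priya: 12:00–12:30, 16:00–16:30.
Chen ∩ Yolanda ∩ Priya ∩ Wei: 16:00–16:30.
Windows ≥ 30 min: 16:00–16:30.
Earliest such window starts at 16:00.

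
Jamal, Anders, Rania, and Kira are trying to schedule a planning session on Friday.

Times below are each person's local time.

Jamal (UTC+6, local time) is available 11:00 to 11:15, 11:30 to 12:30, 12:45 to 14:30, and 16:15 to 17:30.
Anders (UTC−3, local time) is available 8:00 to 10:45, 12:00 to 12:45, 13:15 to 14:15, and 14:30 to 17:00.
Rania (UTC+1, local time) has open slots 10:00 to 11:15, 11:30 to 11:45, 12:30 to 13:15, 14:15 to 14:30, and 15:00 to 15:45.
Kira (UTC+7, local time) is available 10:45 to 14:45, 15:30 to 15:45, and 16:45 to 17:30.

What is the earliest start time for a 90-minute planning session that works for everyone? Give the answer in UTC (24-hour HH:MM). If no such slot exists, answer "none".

Jamal → UTC: 05:00–05:15, 05:30–06:30, 06:45–08:30, 10:15–11:30.
Anders → UTC: 11:00–13:45, 15:00–15:45, 16:15–17:15, 17:30–20:00.
Rania → UTC: 09:00–10:15, 10:30–10:45, 11:30–12:15, 13:15–13:30, 14:00–14:45.
Kira → UTC: 03:45–07:45, 08:30–08:45, 09:45–10:30.
Jamal ∩ Anders: 11:00–11:30.
Jamal ∩ Anders ∩ Rania: (none).
Jamal ∩ Anders ∩ Rania ∩ Kira: (none).
Windows ≥ 90 min: (none).

none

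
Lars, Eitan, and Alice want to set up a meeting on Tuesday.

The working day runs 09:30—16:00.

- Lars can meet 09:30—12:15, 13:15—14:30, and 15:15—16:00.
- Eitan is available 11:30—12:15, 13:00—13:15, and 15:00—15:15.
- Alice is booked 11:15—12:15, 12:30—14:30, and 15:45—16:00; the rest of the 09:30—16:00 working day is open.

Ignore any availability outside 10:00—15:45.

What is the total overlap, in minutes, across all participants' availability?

Alice free within 09:30–16:00: 09:30–11:15, 12:15–12:30, 14:30–15:45.
Lars ∩ Eitan: 11:30–12:15.
Lars ∩ Eitan ∩ Alice: (none).
Restricted to 10:00–15:45: (none).
Total common minutes: 0.

0 minutes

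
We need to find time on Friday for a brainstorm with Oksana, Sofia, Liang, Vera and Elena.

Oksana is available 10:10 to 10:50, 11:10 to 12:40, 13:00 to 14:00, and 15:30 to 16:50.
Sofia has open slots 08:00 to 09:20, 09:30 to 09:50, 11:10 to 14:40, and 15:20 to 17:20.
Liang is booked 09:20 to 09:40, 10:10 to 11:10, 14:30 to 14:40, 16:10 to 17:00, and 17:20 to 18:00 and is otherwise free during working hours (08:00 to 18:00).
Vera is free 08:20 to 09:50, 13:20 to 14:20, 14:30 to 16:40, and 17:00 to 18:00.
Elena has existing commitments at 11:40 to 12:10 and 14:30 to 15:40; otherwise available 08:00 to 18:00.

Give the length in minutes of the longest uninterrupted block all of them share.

40 minutes

Liang free within 08:00–18:00: 08:00–09:20, 09:40–10:10, 11:10–14:30, 14:40–16:10, 17:00–17:20.
Elena free within 08:00–18:00: 08:00–11:40, 12:10–14:30, 15:40–18:00.
Oksana ∩ Sofia: 11:10–12:40, 13:00–14:00, 15:30–16:50.
Oksana ∩ Sofia ∩ Liang: 11:10–12:40, 13:00–14:00, 15:30–16:10.
Oksana ∩ Sofia ∩ Liang ∩ Vera: 13:20–14:00, 15:30–16:10.
Oksana ∩ Sofia ∩ Liang ∩ Vera ∩ Elena: 13:20–14:00, 15:40–16:10.
Common window lengths: 40, 30 min; longest is 40.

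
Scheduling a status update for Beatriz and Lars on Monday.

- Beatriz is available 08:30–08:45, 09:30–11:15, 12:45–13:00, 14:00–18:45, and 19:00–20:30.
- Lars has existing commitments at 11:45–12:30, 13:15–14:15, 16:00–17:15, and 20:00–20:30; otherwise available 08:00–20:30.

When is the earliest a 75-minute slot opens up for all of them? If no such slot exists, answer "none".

Lars free within 08:00–20:30: 08:00–11:45, 12:30–13:15, 14:15–16:00, 17:15–20:00.
Beatriz ∩ Lars: 08:30–08:45, 09:30–11:15, 12:45–13:00, 14:15–16:00, 17:15–18:45, 19:00–20:00.
Windows ≥ 75 min: 09:30–11:15, 14:15–16:00, 17:15–18:45.
Earliest such window starts at 09:30.

09:30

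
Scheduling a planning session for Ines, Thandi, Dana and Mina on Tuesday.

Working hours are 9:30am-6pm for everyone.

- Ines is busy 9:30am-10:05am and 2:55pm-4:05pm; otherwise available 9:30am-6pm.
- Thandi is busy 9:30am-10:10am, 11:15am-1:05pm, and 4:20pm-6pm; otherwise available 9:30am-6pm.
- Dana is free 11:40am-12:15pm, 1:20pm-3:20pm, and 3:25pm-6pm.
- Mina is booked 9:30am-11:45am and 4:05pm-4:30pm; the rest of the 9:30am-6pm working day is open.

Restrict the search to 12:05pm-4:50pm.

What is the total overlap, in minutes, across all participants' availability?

Ines free within 09:30–18:00: 10:05–14:55, 16:05–18:00.
Thandi free within 09:30–18:00: 10:10–11:15, 13:05–16:20.
Mina free within 09:30–18:00: 11:45–16:05, 16:30–18:00.
Ines ∩ Thandi: 10:10–11:15, 13:05–14:55, 16:05–16:20.
Ines ∩ Thandi ∩ Dana: 13:20–14:55, 16:05–16:20.
Ines ∩ Thandi ∩ Dana ∩ Mina: 13:20–14:55.
Restricted to 12:05–16:50: 13:20–14:55.
Total common minutes: 95.

95 minutes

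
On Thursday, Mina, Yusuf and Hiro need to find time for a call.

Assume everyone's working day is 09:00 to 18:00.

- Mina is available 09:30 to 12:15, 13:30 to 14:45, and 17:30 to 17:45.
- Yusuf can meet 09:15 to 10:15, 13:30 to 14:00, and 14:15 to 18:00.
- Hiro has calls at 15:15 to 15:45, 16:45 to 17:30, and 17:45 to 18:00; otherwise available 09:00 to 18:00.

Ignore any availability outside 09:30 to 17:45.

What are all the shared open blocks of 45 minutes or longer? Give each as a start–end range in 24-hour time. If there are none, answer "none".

Hiro free within 09:00–18:00: 09:00–15:15, 15:45–16:45, 17:30–17:45.
Mina ∩ Yusuf: 09:30–10:15, 13:30–14:00, 14:15–14:45, 17:30–17:45.
Mina ∩ Yusuf ∩ Hiro: 09:30–10:15, 13:30–14:00, 14:15–14:45, 17:30–17:45.
Restricted to 09:30–17:45: 09:30–10:15, 13:30–14:00, 14:15–14:45, 17:30–17:45.
Windows ≥ 45 min: 09:30–10:15.

09:30–10:15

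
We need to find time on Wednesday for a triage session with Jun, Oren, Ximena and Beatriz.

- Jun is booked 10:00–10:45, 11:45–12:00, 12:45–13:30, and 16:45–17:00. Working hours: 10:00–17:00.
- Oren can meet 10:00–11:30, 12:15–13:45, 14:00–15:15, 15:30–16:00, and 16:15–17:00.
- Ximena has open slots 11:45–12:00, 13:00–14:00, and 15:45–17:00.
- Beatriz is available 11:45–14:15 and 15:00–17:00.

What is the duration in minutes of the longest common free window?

30 minutes

Jun free within 10:00–17:00: 10:45–11:45, 12:00–12:45, 13:30–16:45.
Jun ∩ Oren: 10:45–11:30, 12:15–12:45, 13:30–13:45, 14:00–15:15, 15:30–16:00, 16:15–16:45.
Jun ∩ Oren ∩ Ximena: 13:30–13:45, 15:45–16:00, 16:15–16:45.
Jun ∩ Oren ∩ Ximena ∩ Beatriz: 13:30–13:45, 15:45–16:00, 16:15–16:45.
Common window lengths: 15, 15, 30 min; longest is 30.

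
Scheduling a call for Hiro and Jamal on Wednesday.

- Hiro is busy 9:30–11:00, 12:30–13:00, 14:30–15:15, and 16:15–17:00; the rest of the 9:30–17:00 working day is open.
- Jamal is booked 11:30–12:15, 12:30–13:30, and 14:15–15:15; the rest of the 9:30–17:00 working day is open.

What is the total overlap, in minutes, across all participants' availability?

150 minutes

Hiro free within 09:30–17:00: 11:00–12:30, 13:00–14:30, 15:15–16:15.
Jamal free within 09:30–17:00: 09:30–11:30, 12:15–12:30, 13:30–14:15, 15:15–17:00.
Hiro ∩ Jamal: 11:00–11:30, 12:15–12:30, 13:30–14:15, 15:15–16:15.
Total common minutes: 30 + 15 + 45 + 60 = 150.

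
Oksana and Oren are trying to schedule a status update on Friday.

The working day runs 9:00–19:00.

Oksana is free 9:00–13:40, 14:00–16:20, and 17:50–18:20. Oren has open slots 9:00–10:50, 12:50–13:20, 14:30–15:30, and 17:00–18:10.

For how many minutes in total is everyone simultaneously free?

220 minutes

Oksana ∩ Oren: 09:00–10:50, 12:50–13:20, 14:30–15:30, 17:50–18:10.
Total common minutes: 110 + 30 + 60 + 20 = 220.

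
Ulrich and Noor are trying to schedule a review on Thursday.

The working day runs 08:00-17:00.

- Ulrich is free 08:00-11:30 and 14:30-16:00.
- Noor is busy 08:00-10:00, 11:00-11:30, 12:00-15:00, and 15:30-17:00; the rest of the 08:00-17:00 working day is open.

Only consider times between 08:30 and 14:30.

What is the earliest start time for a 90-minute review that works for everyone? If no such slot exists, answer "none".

Noor free within 08:00–17:00: 10:00–11:00, 11:30–12:00, 15:00–15:30.
Ulrich ∩ Noor: 10:00–11:00, 15:00–15:30.
Restricted to 08:30–14:30: 10:00–11:00.
Windows ≥ 90 min: (none).

none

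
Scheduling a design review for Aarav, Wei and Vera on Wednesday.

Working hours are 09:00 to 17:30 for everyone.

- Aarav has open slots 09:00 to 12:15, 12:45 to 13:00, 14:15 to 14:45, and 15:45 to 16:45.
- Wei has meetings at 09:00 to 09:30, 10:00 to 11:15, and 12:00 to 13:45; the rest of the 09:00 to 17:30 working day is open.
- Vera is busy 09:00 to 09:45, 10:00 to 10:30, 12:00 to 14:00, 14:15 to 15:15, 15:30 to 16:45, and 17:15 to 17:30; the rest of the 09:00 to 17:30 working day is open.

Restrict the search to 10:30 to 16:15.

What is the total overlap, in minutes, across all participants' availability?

45 minutes

Wei free within 09:00–17:30: 09:30–10:00, 11:15–12:00, 13:45–17:30.
Vera free within 09:00–17:30: 09:45–10:00, 10:30–12:00, 14:00–14:15, 15:15–15:30, 16:45–17:15.
Aarav ∩ Wei: 09:30–10:00, 11:15–12:00, 14:15–14:45, 15:45–16:45.
Aarav ∩ Wei ∩ Vera: 09:45–10:00, 11:15–12:00.
Restricted to 10:30–16:15: 11:15–12:00.
Total common minutes: 45.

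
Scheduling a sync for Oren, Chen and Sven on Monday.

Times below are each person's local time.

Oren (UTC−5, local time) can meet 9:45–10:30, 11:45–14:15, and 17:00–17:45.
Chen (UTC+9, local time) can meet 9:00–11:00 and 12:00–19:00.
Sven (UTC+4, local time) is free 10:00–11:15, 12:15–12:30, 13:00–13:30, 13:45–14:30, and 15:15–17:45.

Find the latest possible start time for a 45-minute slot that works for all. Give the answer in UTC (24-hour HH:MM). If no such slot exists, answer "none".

none

Oren → UTC: 14:45–15:30, 16:45–19:15, 22:00–22:45.
Chen → UTC: 00:00–02:00, 03:00–10:00.
Sven → UTC: 06:00–07:15, 08:15–08:30, 09:00–09:30, 09:45–10:30, 11:15–13:45.
Oren ∩ Chen: (none).
Oren ∩ Chen ∩ Sven: (none).
Windows ≥ 45 min: (none).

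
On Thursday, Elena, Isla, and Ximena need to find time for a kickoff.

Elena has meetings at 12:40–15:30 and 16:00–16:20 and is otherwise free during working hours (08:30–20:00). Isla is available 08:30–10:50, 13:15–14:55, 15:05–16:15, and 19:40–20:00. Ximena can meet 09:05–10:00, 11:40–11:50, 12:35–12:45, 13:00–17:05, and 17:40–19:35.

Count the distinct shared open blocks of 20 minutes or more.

Elena free within 08:30–20:00: 08:30–12:40, 15:30–16:00, 16:20–20:00.
Elena ∩ Isla: 08:30–10:50, 15:30–16:00, 19:40–20:00.
Elena ∩ Isla ∩ Ximena: 09:05–10:00, 15:30–16:00.
Windows ≥ 20 min: 09:05–10:00, 15:30–16:00.
That's 2 windows.

2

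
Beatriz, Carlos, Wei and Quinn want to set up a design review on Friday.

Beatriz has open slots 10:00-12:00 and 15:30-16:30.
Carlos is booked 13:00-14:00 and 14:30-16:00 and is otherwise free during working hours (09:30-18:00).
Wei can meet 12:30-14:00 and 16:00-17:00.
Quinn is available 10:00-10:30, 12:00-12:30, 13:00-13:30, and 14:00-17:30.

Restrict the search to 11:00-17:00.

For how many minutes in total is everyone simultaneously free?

30 minutes

Carlos free within 09:30–18:00: 09:30–13:00, 14:00–14:30, 16:00–18:00.
Beatriz ∩ Carlos: 10:00–12:00, 16:00–16:30.
Beatriz ∩ Carlos ∩ Wei: 16:00–16:30.
Beatriz ∩ Carlos ∩ Wei ∩ Quinn: 16:00–16:30.
Restricted to 11:00–17:00: 16:00–16:30.
Total common minutes: 30.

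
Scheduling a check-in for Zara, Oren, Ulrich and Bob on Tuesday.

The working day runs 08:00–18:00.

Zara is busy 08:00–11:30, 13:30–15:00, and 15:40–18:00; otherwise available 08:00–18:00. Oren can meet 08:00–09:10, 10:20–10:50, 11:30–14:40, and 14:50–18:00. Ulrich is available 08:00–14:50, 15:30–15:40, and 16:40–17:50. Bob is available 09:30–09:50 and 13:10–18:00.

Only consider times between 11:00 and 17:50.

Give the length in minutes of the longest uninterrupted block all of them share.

Zara free within 08:00–18:00: 11:30–13:30, 15:00–15:40.
Zara ∩ Oren: 11:30–13:30, 15:00–15:40.
Zara ∩ Oren ∩ Ulrich: 11:30–13:30, 15:30–15:40.
Zara ∩ Oren ∩ Ulrich ∩ Bob: 13:10–13:30, 15:30–15:40.
Restricted to 11:00–17:50: 13:10–13:30, 15:30–15:40.
Common window lengths: 20, 10 min; longest is 20.

20 minutes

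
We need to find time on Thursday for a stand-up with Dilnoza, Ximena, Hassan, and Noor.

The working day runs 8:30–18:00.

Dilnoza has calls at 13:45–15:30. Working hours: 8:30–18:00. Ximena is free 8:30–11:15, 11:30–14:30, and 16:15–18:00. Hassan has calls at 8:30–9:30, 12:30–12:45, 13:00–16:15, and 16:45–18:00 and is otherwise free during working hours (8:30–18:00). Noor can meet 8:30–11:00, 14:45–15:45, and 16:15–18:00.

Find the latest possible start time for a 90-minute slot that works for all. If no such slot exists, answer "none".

09:30

Dilnoza free within 08:30–18:00: 08:30–13:45, 15:30–18:00.
Hassan free within 08:30–18:00: 09:30–12:30, 12:45–13:00, 16:15–16:45.
Dilnoza ∩ Ximena: 08:30–11:15, 11:30–13:45, 16:15–18:00.
Dilnoza ∩ Ximena ∩ Hassan: 09:30–11:15, 11:30–12:30, 12:45–13:00, 16:15–16:45.
Dilnoza ∩ Ximena ∩ Hassan ∩ Noor: 09:30–11:00, 16:15–16:45.
Windows ≥ 90 min: 09:30–11:00.
Latest start in the last window 09:30–11:00 is 11:00 − 90 min = 09:30.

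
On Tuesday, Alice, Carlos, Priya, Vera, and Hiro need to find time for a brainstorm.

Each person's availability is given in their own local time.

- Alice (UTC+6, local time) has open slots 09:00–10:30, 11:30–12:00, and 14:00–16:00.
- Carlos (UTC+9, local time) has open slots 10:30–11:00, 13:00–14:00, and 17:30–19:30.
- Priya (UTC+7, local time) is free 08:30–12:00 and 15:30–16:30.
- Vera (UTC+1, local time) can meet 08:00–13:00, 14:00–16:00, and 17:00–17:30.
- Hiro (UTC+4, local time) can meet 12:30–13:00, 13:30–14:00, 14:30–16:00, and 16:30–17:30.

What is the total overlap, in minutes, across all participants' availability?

Alice → UTC: 03:00–04:30, 05:30–06:00, 08:00–10:00.
Carlos → UTC: 01:30–02:00, 04:00–05:00, 08:30–10:30.
Priya → UTC: 01:30–05:00, 08:30–09:30.
Vera → UTC: 07:00–12:00, 13:00–15:00, 16:00–16:30.
Hiro → UTC: 08:30–09:00, 09:30–10:00, 10:30–12:00, 12:30–13:30.
Alice ∩ Carlos: 04:00–04:30, 08:30–10:00.
Alice ∩ Carlos ∩ Priya: 04:00–04:30, 08:30–09:30.
Alice ∩ Carlos ∩ Priya ∩ Vera: 08:30–09:30.
Alice ∩ Carlos ∩ Priya ∩ Vera ∩ Hiro: 08:30–09:00.
Total common minutes: 30.

30 minutes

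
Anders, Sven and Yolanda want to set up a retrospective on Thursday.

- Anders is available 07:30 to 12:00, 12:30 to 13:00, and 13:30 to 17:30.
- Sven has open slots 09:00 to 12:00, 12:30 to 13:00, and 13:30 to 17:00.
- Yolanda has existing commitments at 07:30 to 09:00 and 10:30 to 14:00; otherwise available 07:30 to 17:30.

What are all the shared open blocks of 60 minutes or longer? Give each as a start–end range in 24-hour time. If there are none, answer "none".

09:00–10:30, 14:00–17:00

Yolanda free within 07:30–17:30: 09:00–10:30, 14:00–17:30.
Anders ∩ Sven: 09:00–12:00, 12:30–13:00, 13:30–17:00.
Anders ∩ Sven ∩ Yolanda: 09:00–10:30, 14:00–17:00.
Windows ≥ 60 min: 09:00–10:30, 14:00–17:00.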